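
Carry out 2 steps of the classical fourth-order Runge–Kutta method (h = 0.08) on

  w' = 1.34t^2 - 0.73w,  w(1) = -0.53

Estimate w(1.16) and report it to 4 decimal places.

RK4: k1 = f(t_n, w_n); k2 = f(t_n + h/2, w_n + (h/2)·k1); k3 = f(t_n + h/2, w_n + (h/2)·k2); k4 = f(t_n + h, w_n + h·k3); w_{n+1} = w_n + (h/6)·(k1 + 2k2 + 2k3 + k4).
t=1.000000, w=-0.530000:
  k1 = f(1.000000, -0.530000) = 1.726900
  k2 = f(1.040000, -0.460924) = 1.785819
  k3 = f(1.040000, -0.458567) = 1.784098
  k4 = f(1.080000, -0.387272) = 1.845685
  w ← -0.530000 + (0.08/6)·(k1 + 2k2 + 2k3 + k4) = -0.387168
t=1.080000, w=-0.387168:
  k1 = f(1.080000, -0.387168) = 1.845608
  k2 = f(1.120000, -0.313343) = 1.909637
  k3 = f(1.120000, -0.310782) = 1.907767
  k4 = f(1.160000, -0.234546) = 1.974323
  w ← -0.387168 + (0.08/6)·(k1 + 2k2 + 2k3 + k4) = -0.234438
w(1.16) ≈ -0.2344

-0.2344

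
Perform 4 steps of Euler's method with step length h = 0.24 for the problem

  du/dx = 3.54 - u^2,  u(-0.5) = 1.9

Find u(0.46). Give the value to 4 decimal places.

1.8815

Euler: u_{n+1} = u_n + h·f(x_n, u_n).
x=-0.500000, u=1.900000: f=-0.070000 → u ← 1.900000 + 0.24·(-0.070000) = 1.883200
x=-0.260000, u=1.883200: f=-0.006442 → u ← 1.883200 + 0.24·(-0.006442) = 1.881654
x=-0.020000, u=1.881654: f=-0.000621 → u ← 1.881654 + 0.24·(-0.000621) = 1.881505
x=0.220000, u=1.881505: f=-0.000060 → u ← 1.881505 + 0.24·(-0.000060) = 1.881490
u(0.46) ≈ 1.8815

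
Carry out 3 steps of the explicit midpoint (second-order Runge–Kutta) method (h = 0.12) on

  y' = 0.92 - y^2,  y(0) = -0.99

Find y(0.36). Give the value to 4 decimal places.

Midpoint: k1 = f(x_n, y_n); k2 = f(x_n + h/2, y_n + (h/2)·k1); y_{n+1} = y_n + h·k2.
x=0.000000, y=-0.990000:
  k1 = f(0.000000, -0.990000) = -0.060100
  k2 = f(0.060000, -0.993606) = -0.067253
  y ← -0.990000 + 0.12·(-0.067253) = -0.998070
x=0.120000, y=-0.998070:
  k1 = f(0.120000, -0.998070) = -0.076144
  k2 = f(0.180000, -1.002639) = -0.085285
  y ← -0.998070 + 0.12·(-0.085285) = -1.008305
x=0.240000, y=-1.008305:
  k1 = f(0.240000, -1.008305) = -0.096678
  k2 = f(0.300000, -1.014105) = -0.108409
  y ← -1.008305 + 0.12·(-0.108409) = -1.021314
y(0.36) ≈ -1.0213

-1.0213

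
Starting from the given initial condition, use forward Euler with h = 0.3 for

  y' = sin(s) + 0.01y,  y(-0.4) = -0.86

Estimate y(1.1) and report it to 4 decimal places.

-0.6020

Euler: y_{n+1} = y_n + h·f(s_n, y_n).
s=-0.400000, y=-0.860000: f=-0.398018 → y ← -0.860000 + 0.3·(-0.398018) = -0.979406
s=-0.100000, y=-0.979406: f=-0.109627 → y ← -0.979406 + 0.3·(-0.109627) = -1.012294
s=0.200000, y=-1.012294: f=0.188546 → y ← -1.012294 + 0.3·0.188546 = -0.955730
s=0.500000, y=-0.955730: f=0.469868 → y ← -0.955730 + 0.3·0.469868 = -0.814769
s=0.800000, y=-0.814769: f=0.709208 → y ← -0.814769 + 0.3·0.709208 = -0.602007
y(1.1) ≈ -0.6020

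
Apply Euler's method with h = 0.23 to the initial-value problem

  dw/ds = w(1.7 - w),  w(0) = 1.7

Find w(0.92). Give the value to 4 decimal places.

1.7000

Euler: w_{n+1} = w_n + h·f(s_n, w_n).
s=0.000000, w=1.700000: f=0.000000 → w ← 1.700000 + 0.23·0.000000 = 1.700000
s=0.230000, w=1.700000: f=0.000000 → w ← 1.700000 + 0.23·0.000000 = 1.700000
s=0.460000, w=1.700000: f=0.000000 → w ← 1.700000 + 0.23·0.000000 = 1.700000
s=0.690000, w=1.700000: f=0.000000 → w ← 1.700000 + 0.23·0.000000 = 1.700000
w(0.92) ≈ 1.7000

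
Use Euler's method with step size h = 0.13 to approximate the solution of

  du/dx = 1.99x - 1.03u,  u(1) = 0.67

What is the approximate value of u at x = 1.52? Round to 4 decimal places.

1.4063

Euler: u_{n+1} = u_n + h·f(x_n, u_n).
x=1.000000, u=0.670000: f=1.299900 → u ← 0.670000 + 0.13·1.299900 = 0.838987
x=1.130000, u=0.838987: f=1.384543 → u ← 0.838987 + 0.13·1.384543 = 1.018978
x=1.260000, u=1.018978: f=1.457853 → u ← 1.018978 + 0.13·1.457853 = 1.208499
x=1.390000, u=1.208499: f=1.521347 → u ← 1.208499 + 0.13·1.521347 = 1.406274
u(1.52) ≈ 1.4063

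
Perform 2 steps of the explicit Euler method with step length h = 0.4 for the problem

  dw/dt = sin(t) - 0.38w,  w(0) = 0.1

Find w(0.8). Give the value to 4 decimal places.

0.2277

Euler: w_{n+1} = w_n + h·f(t_n, w_n).
t=0.000000, w=0.100000: f=-0.038000 → w ← 0.100000 + 0.4·(-0.038000) = 0.084800
t=0.400000, w=0.084800: f=0.357194 → w ← 0.084800 + 0.4·0.357194 = 0.227678
w(0.8) ≈ 0.2277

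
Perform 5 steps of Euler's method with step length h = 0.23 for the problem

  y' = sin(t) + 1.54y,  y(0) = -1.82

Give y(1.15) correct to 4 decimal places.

-7.5900

Euler: y_{n+1} = y_n + h·f(t_n, y_n).
t=0.000000, y=-1.820000: f=-2.802800 → y ← -1.820000 + 0.23·(-2.802800) = -2.464644
t=0.230000, y=-2.464644: f=-3.567574 → y ← -2.464644 + 0.23·(-3.567574) = -3.285186
t=0.460000, y=-3.285186: f=-4.615238 → y ← -3.285186 + 0.23·(-4.615238) = -4.346691
t=0.690000, y=-4.346691: f=-6.057367 → y ← -4.346691 + 0.23·(-6.057367) = -5.739885
t=0.920000, y=-5.739885: f=-8.043822 → y ← -5.739885 + 0.23·(-8.043822) = -7.589964
y(1.15) ≈ -7.5900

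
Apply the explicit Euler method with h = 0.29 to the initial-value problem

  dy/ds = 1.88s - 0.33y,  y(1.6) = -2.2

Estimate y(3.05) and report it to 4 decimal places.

Euler: y_{n+1} = y_n + h·f(s_n, y_n).
s=1.600000, y=-2.200000: f=3.734000 → y ← -2.200000 + 0.29·3.734000 = -1.117140
s=1.890000, y=-1.117140: f=3.921856 → y ← -1.117140 + 0.29·3.921856 = 0.020198
s=2.180000, y=0.020198: f=4.091735 → y ← 0.020198 + 0.29·4.091735 = 1.206801
s=2.470000, y=1.206801: f=4.245356 → y ← 1.206801 + 0.29·4.245356 = 2.437954
s=2.760000, y=2.437954: f=4.384275 → y ← 2.437954 + 0.29·4.384275 = 3.709394
y(3.05) ≈ 3.7094

3.7094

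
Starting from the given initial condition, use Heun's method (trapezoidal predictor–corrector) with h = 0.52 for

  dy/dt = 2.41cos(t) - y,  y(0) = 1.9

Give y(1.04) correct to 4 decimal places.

1.8169

Heun: k1 = f(t_n, y_n); k2 = f(t_n + h, y_n + h·k1); y_{n+1} = y_n + (h/2)·(k1 + k2).
t=0.000000, y=1.900000:
  k1 = f(0.000000, 1.900000) = 0.510000
  k2 = f(0.520000, 2.165200) = -0.073756
  y ← 1.900000 + (0.52/2)·(0.510000 + (-0.073756)) = 2.013423
t=0.520000, y=2.013423:
  k1 = f(0.520000, 2.013423) = 0.078021
  k2 = f(1.040000, 2.053994) = -0.834003
  y ← 2.013423 + (0.52/2)·(0.078021 + (-0.834003)) = 1.816868
y(1.04) ≈ 1.8169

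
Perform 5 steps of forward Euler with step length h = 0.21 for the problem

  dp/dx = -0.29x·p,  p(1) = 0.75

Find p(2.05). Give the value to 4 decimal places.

0.4767

Euler: p_{n+1} = p_n + h·f(x_n, p_n).
x=1.000000, p=0.750000: f=-0.217500 → p ← 0.750000 + 0.21·(-0.217500) = 0.704325
x=1.210000, p=0.704325: f=-0.247148 → p ← 0.704325 + 0.21·(-0.247148) = 0.652424
x=1.420000, p=0.652424: f=-0.268668 → p ← 0.652424 + 0.21·(-0.268668) = 0.596004
x=1.630000, p=0.596004: f=-0.281731 → p ← 0.596004 + 0.21·(-0.281731) = 0.536840
x=1.840000, p=0.536840: f=-0.286458 → p ← 0.536840 + 0.21·(-0.286458) = 0.476684
p(2.05) ≈ 0.4767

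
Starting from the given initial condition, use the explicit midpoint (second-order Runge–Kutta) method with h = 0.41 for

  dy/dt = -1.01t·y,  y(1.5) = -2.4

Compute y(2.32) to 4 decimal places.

Midpoint: k1 = f(t_n, y_n); k2 = f(t_n + h/2, y_n + (h/2)·k1); y_{n+1} = y_n + h·k2.
t=1.500000, y=-2.400000:
  k1 = f(1.500000, -2.400000) = 3.636000
  k2 = f(1.705000, -1.654620) = 2.849338
  y ← -2.400000 + 0.41·2.849338 = -1.231771
t=1.910000, y=-1.231771:
  k1 = f(1.910000, -1.231771) = 2.376210
  k2 = f(2.115000, -0.744648) = 1.590680
  y ← -1.231771 + 0.41·1.590680 = -0.579592
y(2.32) ≈ -0.5796

-0.5796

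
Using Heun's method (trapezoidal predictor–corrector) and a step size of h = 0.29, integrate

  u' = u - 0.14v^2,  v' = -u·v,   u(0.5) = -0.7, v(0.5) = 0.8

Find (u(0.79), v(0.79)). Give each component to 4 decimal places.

-0.9680, 1.0108

Heun on (u,v): k1 = f(x_n, state_n); k2 = f(x_n + h, state_n + h·k1); state_{n+1} = state_n + (h/2)·(k1 + k2).
0.500000: (-0.700000, 0.800000)
  k1 = (-0.789600, 0.560000)
  predictor → (-0.928984, 0.962400)
  k2 = (-1.058654, 0.894054)
  → (-0.967997, 1.010838)
(u(0.79), v(0.79)) ≈ (-0.9680, 1.0108)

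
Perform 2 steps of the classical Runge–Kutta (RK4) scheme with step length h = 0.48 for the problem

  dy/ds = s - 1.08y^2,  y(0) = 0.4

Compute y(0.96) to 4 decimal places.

RK4: k1 = f(s_n, y_n); k2 = f(s_n + h/2, y_n + (h/2)·k1); k3 = f(s_n + h/2, y_n + (h/2)·k2); k4 = f(s_n + h, y_n + h·k3); y_{n+1} = y_n + (h/6)·(k1 + 2k2 + 2k3 + k4).
s=0.000000, y=0.400000:
  k1 = f(0.000000, 0.400000) = -0.172800
  k2 = f(0.240000, 0.358528) = 0.101174
  k3 = f(0.240000, 0.424282) = 0.045584
  k4 = f(0.480000, 0.421880) = 0.287778
  y ← 0.400000 + (0.48/6)·(k1 + 2k2 + 2k3 + k4) = 0.432680
s=0.480000, y=0.432680:
  k1 = f(0.480000, 0.432680) = 0.277811
  k2 = f(0.720000, 0.499354) = 0.450697
  k3 = f(0.720000, 0.540847) = 0.404084
  k4 = f(0.960000, 0.626640) = 0.535909
  y ← 0.432680 + (0.48/6)·(k1 + 2k2 + 2k3 + k4) = 0.634542
y(0.96) ≈ 0.6345

0.6345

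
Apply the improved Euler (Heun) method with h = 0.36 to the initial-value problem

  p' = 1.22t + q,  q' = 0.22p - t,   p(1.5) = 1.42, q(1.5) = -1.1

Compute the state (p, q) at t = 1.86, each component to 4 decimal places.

1.6849, -1.5819

Heun on (p,q): k1 = f(t_n, state_n); k2 = f(t_n + h, state_n + h·k1); state_{n+1} = state_n + (h/2)·(k1 + k2).
1.500000: (1.420000, -1.100000)
  k1 = (0.730000, -1.187600)
  predictor → (1.682800, -1.527536)
  k2 = (0.741664, -1.489784)
  → (1.684900, -1.581929)
(p(1.86), q(1.86)) ≈ (1.6849, -1.5819)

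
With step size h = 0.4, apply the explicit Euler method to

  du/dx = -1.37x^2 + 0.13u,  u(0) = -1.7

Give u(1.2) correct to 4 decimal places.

-2.4222

Euler: u_{n+1} = u_n + h·f(x_n, u_n).
x=0.000000, u=-1.700000: f=-0.221000 → u ← -1.700000 + 0.4·(-0.221000) = -1.788400
x=0.400000, u=-1.788400: f=-0.451692 → u ← -1.788400 + 0.4·(-0.451692) = -1.969077
x=0.800000, u=-1.969077: f=-1.132780 → u ← -1.969077 + 0.4·(-1.132780) = -2.422189
u(1.2) ≈ -2.4222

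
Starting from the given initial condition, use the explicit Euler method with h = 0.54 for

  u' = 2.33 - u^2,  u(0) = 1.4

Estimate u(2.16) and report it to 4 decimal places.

Euler: u_{n+1} = u_n + h·f(t_n, u_n).
t=0.000000, u=1.400000: f=0.370000 → u ← 1.400000 + 0.54·0.370000 = 1.599800
t=0.540000, u=1.599800: f=-0.229360 → u ← 1.599800 + 0.54·(-0.229360) = 1.475946
t=1.080000, u=1.475946: f=0.151585 → u ← 1.475946 + 0.54·0.151585 = 1.557801
t=1.620000, u=1.557801: f=-0.096745 → u ← 1.557801 + 0.54·(-0.096745) = 1.505559
u(2.16) ≈ 1.5056

1.5056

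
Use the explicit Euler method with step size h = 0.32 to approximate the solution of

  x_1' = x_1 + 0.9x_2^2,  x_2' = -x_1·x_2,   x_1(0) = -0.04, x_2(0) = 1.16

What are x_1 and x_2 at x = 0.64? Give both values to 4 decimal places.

0.8394, 1.0490

Euler on (x_1,x_2): x_1_{n+1} = x_1_n + h·x_1', x_2_{n+1} = x_2_n + h·x_2'.
0.000000: (-0.040000, 1.160000); f=(1.171040, 0.046400) → (0.334733, 1.174848)
0.320000: (0.334733, 1.174848); f=(1.576974, -0.393260) → (0.839364, 1.049005)
(x_1(0.64), x_2(0.64)) ≈ (0.8394, 1.0490)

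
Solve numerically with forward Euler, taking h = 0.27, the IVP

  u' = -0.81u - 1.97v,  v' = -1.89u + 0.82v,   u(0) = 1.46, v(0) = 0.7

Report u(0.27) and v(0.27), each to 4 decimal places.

0.7684, 0.1099

Euler on (u,v): u_{n+1} = u_n + h·u', v_{n+1} = v_n + h·v'.
0.000000: (1.460000, 0.700000); f=(-2.561600, -2.185400) → (0.768368, 0.109942)
(u(0.27), v(0.27)) ≈ (0.7684, 0.1099)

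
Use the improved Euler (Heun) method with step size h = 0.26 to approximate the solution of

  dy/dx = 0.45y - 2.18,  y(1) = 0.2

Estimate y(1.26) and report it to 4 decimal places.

Heun: k1 = f(x_n, y_n); k2 = f(x_n + h, y_n + h·k1); y_{n+1} = y_n + (h/2)·(k1 + k2).
x=1.000000, y=0.200000:
  k1 = f(1.000000, 0.200000) = -2.090000
  k2 = f(1.260000, -0.343400) = -2.334530
  y ← 0.200000 + (0.26/2)·(-2.090000 + (-2.334530)) = -0.375189
y(1.26) ≈ -0.3752

-0.3752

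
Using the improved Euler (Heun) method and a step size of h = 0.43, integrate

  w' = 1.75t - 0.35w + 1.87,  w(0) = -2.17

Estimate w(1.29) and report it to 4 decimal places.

1.8275

Heun: k1 = f(t_n, w_n); k2 = f(t_n + h, w_n + h·k1); w_{n+1} = w_n + (h/2)·(k1 + k2).
t=0.000000, w=-2.170000:
  k1 = f(0.000000, -2.170000) = 2.629500
  k2 = f(0.430000, -1.039315) = 2.986260
  w ← -2.170000 + (0.43/2)·(2.629500 + 2.986260) = -0.962612
t=0.430000, w=-0.962612:
  k1 = f(0.430000, -0.962612) = 2.959414
  k2 = f(0.860000, 0.309936) = 3.266522
  w ← -0.962612 + (0.43/2)·(2.959414 + 3.266522) = 0.375965
t=0.860000, w=0.375965:
  k1 = f(0.860000, 0.375965) = 3.243412
  k2 = f(1.290000, 1.770632) = 3.507779
  w ← 0.375965 + (0.43/2)·(3.243412 + 3.507779) = 1.827471
w(1.29) ≈ 1.8275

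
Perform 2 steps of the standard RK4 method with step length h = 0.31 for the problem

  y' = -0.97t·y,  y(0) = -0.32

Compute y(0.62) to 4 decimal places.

-0.2656

RK4: k1 = f(t_n, y_n); k2 = f(t_n + h/2, y_n + (h/2)·k1); k3 = f(t_n + h/2, y_n + (h/2)·k2); k4 = f(t_n + h, y_n + h·k3); y_{n+1} = y_n + (h/6)·(k1 + 2k2 + 2k3 + k4).
t=0.000000, y=-0.320000:
  k1 = f(0.000000, -0.320000) = 0.000000
  k2 = f(0.155000, -0.320000) = 0.048112
  k3 = f(0.155000, -0.312543) = 0.046991
  k4 = f(0.310000, -0.305433) = 0.091844
  y ← -0.320000 + (0.31/6)·(k1 + 2k2 + 2k3 + k4) = -0.305427
t=0.310000, y=-0.305427:
  k1 = f(0.310000, -0.305427) = 0.091842
  k2 = f(0.465000, -0.291192) = 0.131342
  k3 = f(0.465000, -0.285069) = 0.128581
  k4 = f(0.620000, -0.265567) = 0.159712
  y ← -0.305427 + (0.31/6)·(k1 + 2k2 + 2k3 + k4) = -0.265572
y(0.62) ≈ -0.2656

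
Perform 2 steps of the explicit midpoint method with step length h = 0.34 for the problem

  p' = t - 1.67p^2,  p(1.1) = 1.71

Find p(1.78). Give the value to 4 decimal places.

1.3492

Midpoint: k1 = f(t_n, p_n); k2 = f(t_n + h/2, p_n + (h/2)·k1); p_{n+1} = p_n + h·k2.
t=1.100000, p=1.710000:
  k1 = f(1.100000, 1.710000) = -3.783247
  k2 = f(1.270000, 1.066848) = -0.630735
  p ← 1.710000 + 0.34·(-0.630735) = 1.495550
t=1.440000, p=1.495550:
  k1 = f(1.440000, 1.495550) = -2.295239
  k2 = f(1.610000, 1.105359) = -0.430439
  p ← 1.495550 + 0.34·(-0.430439) = 1.349201
p(1.78) ≈ 1.3492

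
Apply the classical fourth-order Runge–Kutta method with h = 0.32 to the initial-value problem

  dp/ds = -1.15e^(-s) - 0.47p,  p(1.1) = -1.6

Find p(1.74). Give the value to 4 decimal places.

RK4: k1 = f(s_n, p_n); k2 = f(s_n + h/2, p_n + (h/2)·k1); k3 = f(s_n + h/2, p_n + (h/2)·k2); k4 = f(s_n + h, p_n + h·k3); p_{n+1} = p_n + (h/6)·(k1 + 2k2 + 2k3 + k4).
s=1.100000, p=-1.600000:
  k1 = f(1.100000, -1.600000) = 0.369198
  k2 = f(1.260000, -1.540928) = 0.398034
  k3 = f(1.260000, -1.536315) = 0.395866
  k4 = f(1.420000, -1.473323) = 0.414491
  p ← -1.600000 + (0.32/6)·(k1 + 2k2 + 2k3 + k4) = -1.473521
s=1.420000, p=-1.473521:
  k1 = f(1.420000, -1.473521) = 0.414584
  k2 = f(1.580000, -1.407187) = 0.424507
  k3 = f(1.580000, -1.405600) = 0.423760
  k4 = f(1.740000, -1.337917) = 0.426973
  p ← -1.473521 + (0.32/6)·(k1 + 2k2 + 2k3 + k4) = -1.338156
p(1.74) ≈ -1.3382

-1.3382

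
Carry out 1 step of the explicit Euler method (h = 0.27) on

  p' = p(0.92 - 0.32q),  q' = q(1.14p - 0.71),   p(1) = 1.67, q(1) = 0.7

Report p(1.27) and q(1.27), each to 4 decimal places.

1.9838, 0.9256

Euler on (p,q): p_{n+1} = p_n + h·p', q_{n+1} = q_n + h·q'.
1.000000: (1.670000, 0.700000); f=(1.162320, 0.835660) → (1.983826, 0.925628)
(p(1.27), q(1.27)) ≈ (1.9838, 0.9256)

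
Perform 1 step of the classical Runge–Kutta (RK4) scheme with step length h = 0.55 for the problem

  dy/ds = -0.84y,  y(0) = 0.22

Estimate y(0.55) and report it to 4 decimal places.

RK4: k1 = f(s_n, y_n); k2 = f(s_n + h/2, y_n + (h/2)·k1); k3 = f(s_n + h/2, y_n + (h/2)·k2); k4 = f(s_n + h, y_n + h·k3); y_{n+1} = y_n + (h/6)·(k1 + 2k2 + 2k3 + k4).
s=0.000000, y=0.220000:
  k1 = f(0.000000, 0.220000) = -0.184800
  k2 = f(0.275000, 0.169180) = -0.142111
  k3 = f(0.275000, 0.180919) = -0.151972
  k4 = f(0.550000, 0.136415) = -0.114589
  y ← 0.220000 + (0.55/6)·(k1 + 2k2 + 2k3 + k4) = 0.138641
y(0.55) ≈ 0.1386

0.1386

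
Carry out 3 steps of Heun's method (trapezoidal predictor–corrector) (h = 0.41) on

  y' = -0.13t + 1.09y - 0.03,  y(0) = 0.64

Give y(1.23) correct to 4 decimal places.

2.1452

Heun: k1 = f(t_n, y_n); k2 = f(t_n + h, y_n + h·k1); y_{n+1} = y_n + (h/2)·(k1 + k2).
t=0.000000, y=0.640000:
  k1 = f(0.000000, 0.640000) = 0.667600
  k2 = f(0.410000, 0.913716) = 0.912650
  y ← 0.640000 + (0.41/2)·(0.667600 + 0.912650) = 0.963951
t=0.410000, y=0.963951:
  k1 = f(0.410000, 0.963951) = 0.967407
  k2 = f(0.820000, 1.360588) = 1.346441
  y ← 0.963951 + (0.41/2)·(0.967407 + 1.346441) = 1.438290
t=0.820000, y=1.438290:
  k1 = f(0.820000, 1.438290) = 1.431136
  k2 = f(1.230000, 2.025056) = 2.017411
  y ← 1.438290 + (0.41/2)·(1.431136 + 2.017411) = 2.145242
y(1.23) ≈ 2.1452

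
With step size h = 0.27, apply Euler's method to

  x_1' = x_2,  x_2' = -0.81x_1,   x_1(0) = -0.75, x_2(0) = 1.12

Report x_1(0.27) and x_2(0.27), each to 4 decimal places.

Euler on (x_1,x_2): x_1_{n+1} = x_1_n + h·x_1', x_2_{n+1} = x_2_n + h·x_2'.
0.000000: (-0.750000, 1.120000); f=(1.120000, 0.607500) → (-0.447600, 1.284025)
(x_1(0.27), x_2(0.27)) ≈ (-0.4476, 1.2840)

-0.4476, 1.2840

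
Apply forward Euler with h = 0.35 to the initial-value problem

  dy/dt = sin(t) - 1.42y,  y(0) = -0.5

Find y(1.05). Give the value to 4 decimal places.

Euler: y_{n+1} = y_n + h·f(t_n, y_n).
t=0.000000, y=-0.500000: f=0.710000 → y ← -0.500000 + 0.35·0.710000 = -0.251500
t=0.350000, y=-0.251500: f=0.700028 → y ← -0.251500 + 0.35·0.700028 = -0.006490
t=0.700000, y=-0.006490: f=0.653434 → y ← -0.006490 + 0.35·0.653434 = 0.222212
y(1.05) ≈ 0.2222

0.2222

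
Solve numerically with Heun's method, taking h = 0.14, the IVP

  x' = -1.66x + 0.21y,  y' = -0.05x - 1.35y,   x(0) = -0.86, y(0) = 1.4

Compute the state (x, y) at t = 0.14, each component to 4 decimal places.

Heun on (x,y): k1 = f(t_n, state_n); k2 = f(t_n + h, state_n + h·k1); state_{n+1} = state_n + (h/2)·(k1 + k2).
0.000000: (-0.860000, 1.400000)
  k1 = (1.721600, -1.847000)
  predictor → (-0.618976, 1.141420)
  k2 = (1.267198, -1.509968)
  → (-0.650784, 1.165012)
(x(0.14), y(0.14)) ≈ (-0.6508, 1.1650)

-0.6508, 1.1650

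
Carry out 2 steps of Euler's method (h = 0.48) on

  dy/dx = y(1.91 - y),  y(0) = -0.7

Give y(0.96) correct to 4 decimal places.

Euler: y_{n+1} = y_n + h·f(x_n, y_n).
x=0.000000, y=-0.700000: f=-1.827000 → y ← -0.700000 + 0.48·(-1.827000) = -1.576960
x=0.480000, y=-1.576960: f=-5.498796 → y ← -1.576960 + 0.48·(-5.498796) = -4.216382
y(0.96) ≈ -4.2164

-4.2164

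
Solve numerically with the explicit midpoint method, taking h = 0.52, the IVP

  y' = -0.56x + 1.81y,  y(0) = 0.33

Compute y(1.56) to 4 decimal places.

Midpoint: k1 = f(x_n, y_n); k2 = f(x_n + h/2, y_n + (h/2)·k1); y_{n+1} = y_n + h·k2.
x=0.000000, y=0.330000:
  k1 = f(0.000000, 0.330000) = 0.597300
  k2 = f(0.260000, 0.485298) = 0.732789
  y ← 0.330000 + 0.52·0.732789 = 0.711050
x=0.520000, y=0.711050:
  k1 = f(0.520000, 0.711050) = 0.995801
  k2 = f(0.780000, 0.969959) = 1.318825
  y ← 0.711050 + 0.52·1.318825 = 1.396840
x=1.040000, y=1.396840:
  k1 = f(1.040000, 1.396840) = 1.945880
  k2 = f(1.300000, 1.902769) = 2.716011
  y ← 1.396840 + 0.52·2.716011 = 2.809165
y(1.56) ≈ 2.8092

2.8092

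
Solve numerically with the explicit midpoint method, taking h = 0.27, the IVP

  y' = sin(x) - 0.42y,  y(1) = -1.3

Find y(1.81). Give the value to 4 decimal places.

Midpoint: k1 = f(x_n, y_n); k2 = f(x_n + h/2, y_n + (h/2)·k1); y_{n+1} = y_n + h·k2.
x=1.000000, y=-1.300000:
  k1 = f(1.000000, -1.300000) = 1.387471
  k2 = f(1.135000, -1.112691) = 1.373865
  y ← -1.300000 + 0.27·1.373865 = -0.929057
x=1.270000, y=-0.929057:
  k1 = f(1.270000, -0.929057) = 1.345305
  k2 = f(1.405000, -0.747440) = 1.300212
  y ← -0.929057 + 0.27·1.300212 = -0.577999
x=1.540000, y=-0.577999:
  k1 = f(1.540000, -0.577999) = 1.242286
  k2 = f(1.675000, -0.410291) = 1.166898
  y ← -0.577999 + 0.27·1.166898 = -0.262937
y(1.81) ≈ -0.2629

-0.2629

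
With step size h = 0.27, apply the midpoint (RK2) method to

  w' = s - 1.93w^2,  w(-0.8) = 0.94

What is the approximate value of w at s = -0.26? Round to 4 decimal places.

Midpoint: k1 = f(s_n, w_n); k2 = f(s_n + h/2, w_n + (h/2)·k1); w_{n+1} = w_n + h·k2.
s=-0.800000, w=0.940000:
  k1 = f(-0.800000, 0.940000) = -2.505348
  k2 = f(-0.665000, 0.601778) = -1.363924
  w ← 0.940000 + 0.27·(-1.363924) = 0.571741
s=-0.530000, w=0.571741:
  k1 = f(-0.530000, 0.571741) = -1.160892
  k2 = f(-0.395000, 0.415020) = -0.727426
  w ← 0.571741 + 0.27·(-0.727426) = 0.375335
w(-0.26) ≈ 0.3753

0.3753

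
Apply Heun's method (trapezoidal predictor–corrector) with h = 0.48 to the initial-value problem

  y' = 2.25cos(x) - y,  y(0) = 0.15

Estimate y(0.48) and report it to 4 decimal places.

0.8551

Heun: k1 = f(x_n, y_n); k2 = f(x_n + h, y_n + h·k1); y_{n+1} = y_n + (h/2)·(k1 + k2).
x=0.000000, y=0.150000:
  k1 = f(0.000000, 0.150000) = 2.100000
  k2 = f(0.480000, 1.158000) = 0.837739
  y ← 0.150000 + (0.48/2)·(2.100000 + 0.837739) = 0.855057
y(0.48) ≈ 0.8551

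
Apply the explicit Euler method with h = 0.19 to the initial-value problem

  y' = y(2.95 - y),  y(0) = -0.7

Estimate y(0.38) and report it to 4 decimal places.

-2.1169

Euler: y_{n+1} = y_n + h·f(x_n, y_n).
x=0.000000, y=-0.700000: f=-2.555000 → y ← -0.700000 + 0.19·(-2.555000) = -1.185450
x=0.190000, y=-1.185450: f=-4.902369 → y ← -1.185450 + 0.19·(-4.902369) = -2.116900
y(0.38) ≈ -2.1169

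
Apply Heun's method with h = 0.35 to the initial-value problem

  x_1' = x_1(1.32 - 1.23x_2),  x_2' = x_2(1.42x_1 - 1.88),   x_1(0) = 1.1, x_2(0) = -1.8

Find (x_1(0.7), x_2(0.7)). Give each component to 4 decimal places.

14.0017, -9.6643

Heun on (x_1,x_2): k1 = f(t_n, state_n); k2 = f(t_n + h, state_n + h·k1); state_{n+1} = state_n + (h/2)·(k1 + k2).
0.000000: (1.100000, -1.800000)
  k1 = (3.887400, 0.572400)
  predictor → (2.460590, -1.599660)
  k2 = (8.089391, -2.581912)
  → (3.195938, -2.151665)
0.350000: (3.195938, -2.151665)
  k1 = (12.676841, -5.719625)
  predictor → (7.632833, -4.153533)
  k2 = (49.070305, -37.209936)
  → (14.001689, -9.664338)
(x_1(0.7), x_2(0.7)) ≈ (14.0017, -9.6643)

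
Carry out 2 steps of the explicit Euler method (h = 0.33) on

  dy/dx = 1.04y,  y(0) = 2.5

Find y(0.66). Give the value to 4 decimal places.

4.5105

Euler: y_{n+1} = y_n + h·f(x_n, y_n).
x=0.000000, y=2.500000: f=2.600000 → y ← 2.500000 + 0.33·2.600000 = 3.358000
x=0.330000, y=3.358000: f=3.492320 → y ← 3.358000 + 0.33·3.492320 = 4.510466
y(0.66) ≈ 4.5105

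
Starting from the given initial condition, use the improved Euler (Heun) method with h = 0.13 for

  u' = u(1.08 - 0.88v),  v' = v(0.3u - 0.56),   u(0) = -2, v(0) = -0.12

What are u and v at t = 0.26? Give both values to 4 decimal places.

Heun on (u,v): k1 = f(t_n, state_n); k2 = f(t_n + h, state_n + h·k1); state_{n+1} = state_n + (h/2)·(k1 + k2).
0.000000: (-2.000000, -0.120000)
  k1 = (-2.371200, 0.139200)
  predictor → (-2.308256, -0.101904)
  k2 = (-2.699911, 0.127632)
  → (-2.329622, -0.102656)
0.130000: (-2.329622, -0.102656)
  k1 = (-2.726443, 0.129232)
  predictor → (-2.684060, -0.085856)
  k2 = (-3.101573, 0.117212)
  → (-2.708443, -0.086637)
(u(0.26), v(0.26)) ≈ (-2.7084, -0.0866)

-2.7084, -0.0866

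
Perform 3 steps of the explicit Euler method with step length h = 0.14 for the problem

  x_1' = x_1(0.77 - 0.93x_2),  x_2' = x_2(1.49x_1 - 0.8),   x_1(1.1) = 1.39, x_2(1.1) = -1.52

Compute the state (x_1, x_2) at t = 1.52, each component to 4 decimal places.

Euler on (x_1,x_2): x_1_{n+1} = x_1_n + h·x_1', x_2_{n+1} = x_2_n + h·x_2'.
1.100000: (1.390000, -1.520000); f=(3.035204, -1.932072) → (1.814929, -1.790490)
1.240000: (1.814929, -1.790490); f=(4.419634, -3.409529) → (2.433677, -2.267824)
1.380000: (2.433677, -2.267824); f=(7.006743, -6.409277) → (3.414621, -3.165123)
(x_1(1.52), x_2(1.52)) ≈ (3.4146, -3.1651)

3.4146, -3.1651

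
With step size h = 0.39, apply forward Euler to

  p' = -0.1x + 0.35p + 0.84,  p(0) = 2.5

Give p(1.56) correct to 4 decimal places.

5.6749

Euler: p_{n+1} = p_n + h·f(x_n, p_n).
x=0.000000, p=2.500000: f=1.715000 → p ← 2.500000 + 0.39·1.715000 = 3.168850
x=0.390000, p=3.168850: f=1.910098 → p ← 3.168850 + 0.39·1.910098 = 3.913788
x=0.780000, p=3.913788: f=2.131826 → p ← 3.913788 + 0.39·2.131826 = 4.745200
x=1.170000, p=4.745200: f=2.383820 → p ← 4.745200 + 0.39·2.383820 = 5.674890
p(1.56) ≈ 5.6749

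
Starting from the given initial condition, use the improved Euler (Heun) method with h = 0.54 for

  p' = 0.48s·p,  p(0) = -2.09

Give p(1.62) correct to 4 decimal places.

-3.8733

Heun: k1 = f(s_n, p_n); k2 = f(s_n + h, p_n + h·k1); p_{n+1} = p_n + (h/2)·(k1 + k2).
s=0.000000, p=-2.090000:
  k1 = f(0.000000, -2.090000) = 0.000000
  k2 = f(0.540000, -2.090000) = -0.541728
  p ← -2.090000 + (0.54/2)·(0.000000 + (-0.541728)) = -2.236267
s=0.540000, p=-2.236267:
  k1 = f(0.540000, -2.236267) = -0.579640
  k2 = f(1.080000, -2.549272) = -1.321543
  p ← -2.236267 + (0.54/2)·(-0.579640 + (-1.321543)) = -2.749586
s=1.080000, p=-2.749586:
  k1 = f(1.080000, -2.749586) = -1.425385
  k2 = f(1.620000, -3.519294) = -2.736603
  p ← -2.749586 + (0.54/2)·(-1.425385 + (-2.736603)) = -3.873323
p(1.62) ≈ -3.8733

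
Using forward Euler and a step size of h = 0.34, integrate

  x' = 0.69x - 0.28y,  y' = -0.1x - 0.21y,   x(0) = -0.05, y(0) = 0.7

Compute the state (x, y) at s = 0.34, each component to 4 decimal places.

Euler on (x,y): x_{n+1} = x_n + h·x', y_{n+1} = y_n + h·y'.
0.000000: (-0.050000, 0.700000); f=(-0.230500, -0.142000) → (-0.128370, 0.651720)
(x(0.34), y(0.34)) ≈ (-0.1284, 0.6517)

-0.1284, 0.6517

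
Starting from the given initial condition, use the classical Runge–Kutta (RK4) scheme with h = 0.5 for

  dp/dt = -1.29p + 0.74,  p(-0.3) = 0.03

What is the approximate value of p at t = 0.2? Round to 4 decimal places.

RK4: k1 = f(t_n, p_n); k2 = f(t_n + h/2, p_n + (h/2)·k1); k3 = f(t_n + h/2, p_n + (h/2)·k2); k4 = f(t_n + h, p_n + h·k3); p_{n+1} = p_n + (h/6)·(k1 + 2k2 + 2k3 + k4).
t=-0.300000, p=0.030000:
  k1 = f(-0.300000, 0.030000) = 0.701300
  k2 = f(-0.050000, 0.205325) = 0.475131
  k3 = f(-0.050000, 0.148783) = 0.548070
  k4 = f(0.200000, 0.304035) = 0.347795
  p ← 0.030000 + (0.5/6)·(k1 + 2k2 + 2k3 + k4) = 0.287958
p(0.2) ≈ 0.2880

0.2880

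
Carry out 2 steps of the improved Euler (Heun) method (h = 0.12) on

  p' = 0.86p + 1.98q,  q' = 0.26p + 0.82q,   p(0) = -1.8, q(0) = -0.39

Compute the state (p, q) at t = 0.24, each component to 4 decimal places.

-2.4692, -0.6186

Heun on (p,q): k1 = f(t_n, state_n); k2 = f(t_n + h, state_n + h·k1); state_{n+1} = state_n + (h/2)·(k1 + k2).
0.000000: (-1.800000, -0.390000)
  k1 = (-2.320200, -0.787800)
  predictor → (-2.078424, -0.484536)
  k2 = (-2.746826, -0.937710)
  → (-2.104022, -0.493531)
0.120000: (-2.104022, -0.493531)
  k1 = (-2.786649, -0.951741)
  predictor → (-2.438419, -0.607739)
  k2 = (-3.300365, -1.132335)
  → (-2.469242, -0.618575)
(p(0.24), q(0.24)) ≈ (-2.4692, -0.6186)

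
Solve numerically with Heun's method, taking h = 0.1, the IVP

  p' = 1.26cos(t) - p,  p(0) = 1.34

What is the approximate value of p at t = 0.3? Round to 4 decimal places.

1.3137

Heun: k1 = f(t_n, p_n); k2 = f(t_n + h, p_n + h·k1); p_{n+1} = p_n + (h/2)·(k1 + k2).
t=0.000000, p=1.340000:
  k1 = f(0.000000, 1.340000) = -0.080000
  k2 = f(0.100000, 1.332000) = -0.078295
  p ← 1.340000 + (0.1/2)·(-0.080000 + (-0.078295)) = 1.332085
t=0.100000, p=1.332085:
  k1 = f(0.100000, 1.332085) = -0.078380
  k2 = f(0.200000, 1.324247) = -0.089363
  p ← 1.332085 + (0.1/2)·(-0.078380 + (-0.089363)) = 1.323698
t=0.200000, p=1.323698:
  k1 = f(0.200000, 1.323698) = -0.088814
  k2 = f(0.300000, 1.314817) = -0.111093
  p ← 1.323698 + (0.1/2)·(-0.088814 + (-0.111093)) = 1.313703
p(0.3) ≈ 1.3137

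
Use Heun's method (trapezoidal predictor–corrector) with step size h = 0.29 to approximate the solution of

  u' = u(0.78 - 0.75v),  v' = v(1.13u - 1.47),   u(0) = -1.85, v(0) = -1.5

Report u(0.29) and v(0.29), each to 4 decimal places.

-2.6706, -0.7590

Heun on (u,v): k1 = f(s_n, state_n); k2 = f(s_n + h, state_n + h·k1); state_{n+1} = state_n + (h/2)·(k1 + k2).
0.000000: (-1.850000, -1.500000)
  k1 = (-3.524250, 5.340750)
  predictor → (-2.872033, 0.048817)
  k2 = (-2.135031, -0.230194)
  → (-2.670596, -0.758969)
(u(0.29), v(0.29)) ≈ (-2.6706, -0.7590)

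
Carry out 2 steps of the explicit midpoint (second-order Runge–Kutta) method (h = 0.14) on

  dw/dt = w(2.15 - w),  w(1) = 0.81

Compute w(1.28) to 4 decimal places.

Midpoint: k1 = f(t_n, w_n); k2 = f(t_n + h/2, w_n + (h/2)·k1); w_{n+1} = w_n + h·k2.
t=1.000000, w=0.810000:
  k1 = f(1.000000, 0.810000) = 1.085400
  k2 = f(1.070000, 0.885978) = 1.119896
  w ← 0.810000 + 0.14·1.119896 = 0.966785
t=1.140000, w=0.966785:
  k1 = f(1.140000, 0.966785) = 1.143915
  k2 = f(1.210000, 1.046859) = 1.154833
  w ← 0.966785 + 0.14·1.154833 = 1.128462
w(1.28) ≈ 1.1285

1.1285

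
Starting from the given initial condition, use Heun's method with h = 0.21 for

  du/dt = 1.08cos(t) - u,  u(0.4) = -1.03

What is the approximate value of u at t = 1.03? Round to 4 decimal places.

Heun: k1 = f(t_n, u_n); k2 = f(t_n + h, u_n + h·k1); u_{n+1} = u_n + (h/2)·(k1 + k2).
t=0.400000, u=-1.030000:
  k1 = f(0.400000, -1.030000) = 2.024746
  k2 = f(0.610000, -0.604803) = 1.490023
  u ← -1.030000 + (0.21/2)·(2.024746 + 1.490023) = -0.660949
t=0.610000, u=-0.660949:
  k1 = f(0.610000, -0.660949) = 1.546169
  k2 = f(0.820000, -0.336254) = 1.073053
  u ← -0.660949 + (0.21/2)·(1.546169 + 1.073053) = -0.385931
t=0.820000, u=-0.385931:
  k1 = f(0.820000, -0.385931) = 1.122730
  k2 = f(1.030000, -0.150158) = 0.706162
  u ← -0.385931 + (0.21/2)·(1.122730 + 0.706162) = -0.193897
u(1.03) ≈ -0.1939

-0.1939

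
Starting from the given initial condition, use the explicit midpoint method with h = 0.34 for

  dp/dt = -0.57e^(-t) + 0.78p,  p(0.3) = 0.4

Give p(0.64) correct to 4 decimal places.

Midpoint: k1 = f(t_n, p_n); k2 = f(t_n + h/2, p_n + (h/2)·k1); p_{n+1} = p_n + h·k2.
t=0.300000, p=0.400000:
  k1 = f(0.300000, 0.400000) = -0.110266
  k2 = f(0.470000, 0.381255) = -0.058873
  p ← 0.400000 + 0.34·(-0.058873) = 0.379983
p(0.64) ≈ 0.3800

0.3800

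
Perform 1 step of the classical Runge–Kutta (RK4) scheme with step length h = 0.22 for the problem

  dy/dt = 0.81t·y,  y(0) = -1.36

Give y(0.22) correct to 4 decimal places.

-1.3869

RK4: k1 = f(t_n, y_n); k2 = f(t_n + h/2, y_n + (h/2)·k1); k3 = f(t_n + h/2, y_n + (h/2)·k2); k4 = f(t_n + h, y_n + h·k3); y_{n+1} = y_n + (h/6)·(k1 + 2k2 + 2k3 + k4).
t=0.000000, y=-1.360000:
  k1 = f(0.000000, -1.360000) = 0.000000
  k2 = f(0.110000, -1.360000) = -0.121176
  k3 = f(0.110000, -1.373329) = -0.122364
  k4 = f(0.220000, -1.386920) = -0.247149
  y ← -1.360000 + (0.22/6)·(k1 + 2k2 + 2k3 + k4) = -1.386922
y(0.22) ≈ -1.3869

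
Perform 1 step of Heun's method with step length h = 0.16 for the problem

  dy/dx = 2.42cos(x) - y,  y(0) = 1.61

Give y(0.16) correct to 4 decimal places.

1.7268

Heun: k1 = f(x_n, y_n); k2 = f(x_n + h, y_n + h·k1); y_{n+1} = y_n + (h/2)·(k1 + k2).
x=0.000000, y=1.610000:
  k1 = f(0.000000, 1.610000) = 0.810000
  k2 = f(0.160000, 1.739600) = 0.649490
  y ← 1.610000 + (0.16/2)·(0.810000 + 0.649490) = 1.726759
y(0.16) ≈ 1.7268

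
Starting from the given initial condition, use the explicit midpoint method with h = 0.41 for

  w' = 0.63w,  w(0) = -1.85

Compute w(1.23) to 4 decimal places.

Midpoint: k1 = f(x_n, w_n); k2 = f(x_n + h/2, w_n + (h/2)·k1); w_{n+1} = w_n + h·k2.
x=0.000000, w=-1.850000:
  k1 = f(0.000000, -1.850000) = -1.165500
  k2 = f(0.205000, -2.088928) = -1.316024
  w ← -1.850000 + 0.41·(-1.316024) = -2.389570
x=0.410000, w=-2.389570:
  k1 = f(0.410000, -2.389570) = -1.505429
  k2 = f(0.615000, -2.698183) = -1.699855
  w ← -2.389570 + 0.41·(-1.699855) = -3.086511
x=0.820000, w=-3.086511:
  k1 = f(0.820000, -3.086511) = -1.944502
  k2 = f(1.025000, -3.485133) = -2.195634
  w ← -3.086511 + 0.41·(-2.195634) = -3.986721
w(1.23) ≈ -3.9867

-3.9867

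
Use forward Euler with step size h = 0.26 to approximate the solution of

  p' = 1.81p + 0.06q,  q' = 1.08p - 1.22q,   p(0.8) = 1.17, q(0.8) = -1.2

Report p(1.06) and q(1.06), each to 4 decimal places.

Euler on (p,q): p_{n+1} = p_n + h·p', q_{n+1} = q_n + h·q'.
0.800000: (1.170000, -1.200000); f=(2.045700, 2.727600) → (1.701882, -0.490824)
(p(1.06), q(1.06)) ≈ (1.7019, -0.4908)

1.7019, -0.4908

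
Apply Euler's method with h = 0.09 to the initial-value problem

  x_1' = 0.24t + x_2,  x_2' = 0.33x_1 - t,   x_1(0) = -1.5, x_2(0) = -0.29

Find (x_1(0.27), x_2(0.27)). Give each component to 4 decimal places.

-1.5853, -0.4503

Euler on (x_1,x_2): x_1_{n+1} = x_1_n + h·x_1', x_2_{n+1} = x_2_n + h·x_2'.
0.000000: (-1.500000, -0.290000); f=(-0.290000, -0.495000) → (-1.526100, -0.334550)
0.090000: (-1.526100, -0.334550); f=(-0.312950, -0.593613) → (-1.554266, -0.387975)
0.180000: (-1.554266, -0.387975); f=(-0.344775, -0.692908) → (-1.585295, -0.450337)
(x_1(0.27), x_2(0.27)) ≈ (-1.5853, -0.4503)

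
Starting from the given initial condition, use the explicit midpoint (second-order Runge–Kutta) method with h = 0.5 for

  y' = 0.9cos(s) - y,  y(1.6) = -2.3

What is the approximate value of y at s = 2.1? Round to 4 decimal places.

Midpoint: k1 = f(s_n, y_n); k2 = f(s_n + h/2, y_n + (h/2)·k1); y_{n+1} = y_n + h·k2.
s=1.600000, y=-2.300000:
  k1 = f(1.600000, -2.300000) = 2.273720
  k2 = f(1.850000, -1.731570) = 1.483539
  y ← -2.300000 + 0.5·1.483539 = -1.558231
y(2.1) ≈ -1.5582

-1.5582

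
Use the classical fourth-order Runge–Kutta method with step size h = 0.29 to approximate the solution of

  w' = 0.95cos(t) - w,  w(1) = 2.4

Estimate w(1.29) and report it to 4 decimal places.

1.8928

RK4: k1 = f(t_n, w_n); k2 = f(t_n + h/2, w_n + (h/2)·k1); k3 = f(t_n + h/2, w_n + (h/2)·k2); k4 = f(t_n + h, w_n + h·k3); w_{n+1} = w_n + (h/6)·(k1 + 2k2 + 2k3 + k4).
t=1.000000, w=2.400000:
  k1 = f(1.000000, 2.400000) = -1.886713
  k2 = f(1.145000, 2.126427) = -1.734033
  k3 = f(1.145000, 2.148565) = -1.756171
  k4 = f(1.290000, 1.890710) = -1.627445
  w ← 2.400000 + (0.29/6)·(k1 + 2k2 + 2k3 + k4) = 1.892763
w(1.29) ≈ 1.8928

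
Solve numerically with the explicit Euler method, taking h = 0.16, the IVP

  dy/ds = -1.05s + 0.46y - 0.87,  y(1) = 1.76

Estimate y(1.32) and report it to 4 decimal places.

Euler: y_{n+1} = y_n + h·f(s_n, y_n).
s=1.000000, y=1.760000: f=-1.110400 → y ← 1.760000 + 0.16·(-1.110400) = 1.582336
s=1.160000, y=1.582336: f=-1.360125 → y ← 1.582336 + 0.16·(-1.360125) = 1.364716
y(1.32) ≈ 1.3647

1.3647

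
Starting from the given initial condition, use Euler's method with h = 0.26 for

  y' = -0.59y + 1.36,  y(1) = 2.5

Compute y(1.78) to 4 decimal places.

2.4234

Euler: y_{n+1} = y_n + h·f(t_n, y_n).
t=1.000000, y=2.500000: f=-0.115000 → y ← 2.500000 + 0.26·(-0.115000) = 2.470100
t=1.260000, y=2.470100: f=-0.097359 → y ← 2.470100 + 0.26·(-0.097359) = 2.444787
t=1.520000, y=2.444787: f=-0.082424 → y ← 2.444787 + 0.26·(-0.082424) = 2.423356
y(1.78) ≈ 2.4234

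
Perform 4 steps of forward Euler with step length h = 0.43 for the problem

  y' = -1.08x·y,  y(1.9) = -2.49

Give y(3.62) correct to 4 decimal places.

Euler: y_{n+1} = y_n + h·f(x_n, y_n).
x=1.900000, y=-2.490000: f=5.109480 → y ← -2.490000 + 0.43·5.109480 = -0.292924
x=2.330000, y=-0.292924: f=0.737113 → y ← -0.292924 + 0.43·0.737113 = 0.024035
x=2.760000, y=0.024035: f=-0.071643 → y ← 0.024035 + 0.43·(-0.071643) = -0.006772
x=3.190000, y=-0.006772: f=0.023330 → y ← -0.006772 + 0.43·0.023330 = 0.003260
y(3.62) ≈ 0.0033

0.0033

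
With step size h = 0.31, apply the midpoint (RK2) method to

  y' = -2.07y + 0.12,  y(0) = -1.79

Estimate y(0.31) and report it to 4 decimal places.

Midpoint: k1 = f(t_n, y_n); k2 = f(t_n + h/2, y_n + (h/2)·k1); y_{n+1} = y_n + h·k2.
t=0.000000, y=-1.790000:
  k1 = f(0.000000, -1.790000) = 3.825300
  k2 = f(0.155000, -1.197078) = 2.597952
  y ← -1.790000 + 0.31·2.597952 = -0.984635
y(0.31) ≈ -0.9846

-0.9846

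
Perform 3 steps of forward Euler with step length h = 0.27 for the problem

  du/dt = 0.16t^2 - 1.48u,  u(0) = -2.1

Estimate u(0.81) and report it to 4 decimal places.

-0.4400

Euler: u_{n+1} = u_n + h·f(t_n, u_n).
t=0.000000, u=-2.100000: f=3.108000 → u ← -2.100000 + 0.27·3.108000 = -1.260840
t=0.270000, u=-1.260840: f=1.877707 → u ← -1.260840 + 0.27·1.877707 = -0.753859
t=0.540000, u=-0.753859: f=1.162367 → u ← -0.753859 + 0.27·1.162367 = -0.440020
u(0.81) ≈ -0.4400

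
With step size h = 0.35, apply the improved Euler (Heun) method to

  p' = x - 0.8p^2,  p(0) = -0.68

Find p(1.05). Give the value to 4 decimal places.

Heun: k1 = f(x_n, p_n); k2 = f(x_n + h, p_n + h·k1); p_{n+1} = p_n + (h/2)·(k1 + k2).
x=0.000000, p=-0.680000:
  k1 = f(0.000000, -0.680000) = -0.369920
  k2 = f(0.350000, -0.809472) = -0.174196
  p ← -0.680000 + (0.35/2)·(-0.369920 + (-0.174196)) = -0.775220
x=0.350000, p=-0.775220:
  k1 = f(0.350000, -0.775220) = -0.130773
  k2 = f(0.700000, -0.820991) = 0.160779
  p ← -0.775220 + (0.35/2)·(-0.130773 + 0.160779) = -0.769969
x=0.700000, p=-0.769969:
  k1 = f(0.700000, -0.769969) = 0.225718
  k2 = f(1.050000, -0.690968) = 0.668051
  p ← -0.769969 + (0.35/2)·(0.225718 + 0.668051) = -0.613560
p(1.05) ≈ -0.6136

-0.6136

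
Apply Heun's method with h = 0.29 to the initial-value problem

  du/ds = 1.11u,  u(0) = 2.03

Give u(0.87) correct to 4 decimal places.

Heun: k1 = f(s_n, u_n); k2 = f(s_n + h, u_n + h·k1); u_{n+1} = u_n + (h/2)·(k1 + k2).
s=0.000000, u=2.030000:
  k1 = f(0.000000, 2.030000) = 2.253300
  k2 = f(0.290000, 2.683457) = 2.978637
  u ← 2.030000 + (0.29/2)·(2.253300 + 2.978637) = 2.788631
s=0.290000, u=2.788631:
  k1 = f(0.290000, 2.788631) = 3.095380
  k2 = f(0.580000, 3.686291) = 4.091783
  u ← 2.788631 + (0.29/2)·(3.095380 + 4.091783) = 3.830770
s=0.580000, u=3.830770:
  k1 = f(0.580000, 3.830770) = 4.252154
  k2 = f(0.870000, 5.063894) = 5.620923
  u ← 3.830770 + (0.29/2)·(4.252154 + 5.620923) = 5.262366
u(0.87) ≈ 5.2624

5.2624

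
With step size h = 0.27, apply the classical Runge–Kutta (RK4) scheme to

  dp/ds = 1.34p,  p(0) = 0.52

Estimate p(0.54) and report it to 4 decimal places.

1.0721

RK4: k1 = f(s_n, p_n); k2 = f(s_n + h/2, p_n + (h/2)·k1); k3 = f(s_n + h/2, p_n + (h/2)·k2); k4 = f(s_n + h, p_n + h·k3); p_{n+1} = p_n + (h/6)·(k1 + 2k2 + 2k3 + k4).
s=0.000000, p=0.520000:
  k1 = f(0.000000, 0.520000) = 0.696800
  k2 = f(0.135000, 0.614068) = 0.822851
  k3 = f(0.135000, 0.631085) = 0.845654
  k4 = f(0.270000, 0.748327) = 1.002758
  p ← 0.520000 + (0.27/6)·(k1 + 2k2 + 2k3 + k4) = 0.746646
s=0.270000, p=0.746646:
  k1 = f(0.270000, 0.746646) = 1.000505
  k2 = f(0.405000, 0.881714) = 1.181496
  k3 = f(0.405000, 0.906148) = 1.214238
  k4 = f(0.540000, 1.074490) = 1.439816
  p ← 0.746646 + (0.27/6)·(k1 + 2k2 + 2k3 + k4) = 1.072076
p(0.54) ≈ 1.0721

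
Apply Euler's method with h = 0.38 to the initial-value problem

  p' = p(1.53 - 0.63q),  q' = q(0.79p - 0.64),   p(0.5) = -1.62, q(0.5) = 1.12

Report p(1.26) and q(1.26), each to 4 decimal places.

-3.2101, 0.0358

Euler on (p,q): p_{n+1} = p_n + h·p', q_{n+1} = q_n + h·q'.
0.500000: (-1.620000, 1.120000); f=(-1.335528, -2.150176) → (-2.127501, 0.302933)
0.880000: (-2.127501, 0.302933); f=(-2.849047, -0.703025) → (-3.210139, 0.035784)
(p(1.26), q(1.26)) ≈ (-3.2101, 0.0358)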